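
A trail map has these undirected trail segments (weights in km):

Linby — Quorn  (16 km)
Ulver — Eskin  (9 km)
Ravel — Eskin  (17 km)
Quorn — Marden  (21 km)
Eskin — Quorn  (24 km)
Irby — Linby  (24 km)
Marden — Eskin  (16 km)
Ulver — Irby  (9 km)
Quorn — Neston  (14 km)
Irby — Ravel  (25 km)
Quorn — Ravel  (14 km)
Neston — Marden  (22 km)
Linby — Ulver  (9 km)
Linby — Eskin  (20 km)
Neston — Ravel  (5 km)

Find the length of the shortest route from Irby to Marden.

34 km

Running Dijkstra from Irby:
Irby: 0
Ulver: 9  (via Irby)
Eskin: 18  (via Ulver)
Linby: 18  (via Ulver)
Ravel: 25  (via Irby)
Neston: 30  (via Ravel)
Quorn: 34  (via Linby)
Marden: 34  (via Eskin)
Shortest route: Irby → Ulver → Eskin → Marden = 34 km.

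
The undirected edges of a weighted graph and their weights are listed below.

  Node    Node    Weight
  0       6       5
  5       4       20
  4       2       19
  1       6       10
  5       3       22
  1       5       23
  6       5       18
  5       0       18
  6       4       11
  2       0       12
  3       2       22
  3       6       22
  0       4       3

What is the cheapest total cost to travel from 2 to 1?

27

Settle nodes by increasing distance from 2:
2: 0
0: 12  (via 2)
4: 15  (via 0)
6: 17  (via 0)
3: 22  (via 2)
1: 27  (via 6)
Shortest route: 2–0–6–1 = 27.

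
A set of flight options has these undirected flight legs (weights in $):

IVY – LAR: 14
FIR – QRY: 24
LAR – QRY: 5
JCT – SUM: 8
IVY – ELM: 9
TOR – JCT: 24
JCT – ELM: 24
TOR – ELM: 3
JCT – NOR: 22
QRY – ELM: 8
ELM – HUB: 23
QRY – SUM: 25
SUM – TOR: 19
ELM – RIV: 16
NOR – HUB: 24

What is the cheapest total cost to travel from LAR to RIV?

Enumerating some paths:
LAR → IVY → ELM → RIV: 14+9+16 = 39
LAR → QRY → ELM → RIV: 5+8+16 = 29
The minimum is $29 via LAR → QRY → ELM → RIV.

$29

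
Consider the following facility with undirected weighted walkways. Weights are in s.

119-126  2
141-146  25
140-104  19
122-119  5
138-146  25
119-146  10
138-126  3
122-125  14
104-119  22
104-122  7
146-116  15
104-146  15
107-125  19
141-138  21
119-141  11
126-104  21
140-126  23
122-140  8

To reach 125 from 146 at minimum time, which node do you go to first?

Compare a few routes:
146 → 138 → 126 → 119 → 122 → 125: 25+3+2+5+14 = 49
146 → 119 → 104 → 122 → 125: 10+22+7+14 = 53
146 → 119 → 122 → 125: 10+5+14 = 29
146 → 104 → 122 → 125: 15+7+14 = 36
The minimum is 29 s via 146 → 119 → 122 → 125.
So from 146 the first move is to 119.

119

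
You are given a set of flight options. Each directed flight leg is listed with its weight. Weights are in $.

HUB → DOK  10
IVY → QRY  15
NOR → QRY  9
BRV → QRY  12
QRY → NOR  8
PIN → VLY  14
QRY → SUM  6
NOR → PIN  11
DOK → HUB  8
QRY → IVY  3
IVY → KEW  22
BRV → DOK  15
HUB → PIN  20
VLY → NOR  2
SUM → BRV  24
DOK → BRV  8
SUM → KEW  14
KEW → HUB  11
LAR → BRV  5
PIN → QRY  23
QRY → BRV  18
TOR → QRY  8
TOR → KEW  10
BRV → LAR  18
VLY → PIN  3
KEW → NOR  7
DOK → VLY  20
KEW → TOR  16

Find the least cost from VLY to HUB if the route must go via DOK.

Best VLY to DOK: VLY → NOR → QRY → BRV → DOK costing 44
Best DOK to HUB: DOK → HUB costing 8
Total via DOK: 44 + 8 = $52.

$52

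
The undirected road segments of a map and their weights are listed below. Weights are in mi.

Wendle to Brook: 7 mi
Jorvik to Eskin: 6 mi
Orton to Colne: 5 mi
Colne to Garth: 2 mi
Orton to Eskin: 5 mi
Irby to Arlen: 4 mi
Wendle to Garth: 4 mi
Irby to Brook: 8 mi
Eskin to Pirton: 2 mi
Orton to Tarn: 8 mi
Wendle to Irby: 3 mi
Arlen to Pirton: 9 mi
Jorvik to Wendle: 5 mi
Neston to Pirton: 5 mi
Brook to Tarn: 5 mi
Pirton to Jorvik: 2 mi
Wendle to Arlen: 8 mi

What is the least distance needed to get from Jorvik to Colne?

Enumerating some paths:
Jorvik → Pirton → Arlen → Irby → Wendle → Garth → Colne: 2+9+4+3+4+2 = 24
Jorvik → Pirton → Eskin → Orton → Colne: 2+2+5+5 = 14
Jorvik → Wendle → Garth → Colne: 5+4+2 = 11
Jorvik → Eskin → Orton → Colne: 6+5+5 = 16
Cheapest is Jorvik → Wendle → Garth → Colne at 11 mi.

11 mi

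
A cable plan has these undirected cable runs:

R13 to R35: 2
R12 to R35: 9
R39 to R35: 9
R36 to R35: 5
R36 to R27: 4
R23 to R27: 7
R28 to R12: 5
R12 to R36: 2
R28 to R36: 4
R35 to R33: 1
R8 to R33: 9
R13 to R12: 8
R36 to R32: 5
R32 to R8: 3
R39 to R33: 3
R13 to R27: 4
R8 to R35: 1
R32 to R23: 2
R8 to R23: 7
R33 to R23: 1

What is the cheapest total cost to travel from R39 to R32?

6

Compare a few routes:
R39 → R33 → R23 → R32: 3+1+2 = 6
R39 → R33 → R35 → R8 → R32: 3+1+1+3 = 8
Cheapest is R39 → R33 → R23 → R32 at 6.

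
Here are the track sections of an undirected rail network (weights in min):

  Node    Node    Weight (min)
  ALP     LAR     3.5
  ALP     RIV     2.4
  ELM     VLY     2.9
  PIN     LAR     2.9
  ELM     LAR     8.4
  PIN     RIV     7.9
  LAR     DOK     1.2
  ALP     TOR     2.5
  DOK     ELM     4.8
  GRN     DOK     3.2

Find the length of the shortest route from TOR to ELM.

12 min

Compare a few routes:
TOR–ALP–LAR–DOK–ELM: 2.5+3.5+1.2+4.8 = 12
TOR–ALP–RIV–PIN–LAR–DOK–ELM: 2.5+2.4+7.9+2.9+1.2+4.8 = 21.7
TOR–ALP–RIV–PIN–LAR–ELM: 2.5+2.4+7.9+2.9+8.4 = 24.1
TOR–ALP–LAR–ELM: 2.5+3.5+8.4 = 14.4
Cheapest is TOR–ALP–LAR–DOK–ELM at 12 min.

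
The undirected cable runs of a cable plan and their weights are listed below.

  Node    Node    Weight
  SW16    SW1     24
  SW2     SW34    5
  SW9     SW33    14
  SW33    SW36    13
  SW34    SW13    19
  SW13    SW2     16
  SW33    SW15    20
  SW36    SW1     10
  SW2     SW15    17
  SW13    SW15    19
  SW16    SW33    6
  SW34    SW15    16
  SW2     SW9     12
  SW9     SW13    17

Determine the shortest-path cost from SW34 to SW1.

54

Shortest distances from SW34:
SW34: 0
SW2: 5  (via SW34)
SW15: 16  (via SW34)
SW9: 17  (via SW2)
SW13: 19  (via SW34)
SW33: 31  (via SW9)
SW16: 37  (via SW33)
SW36: 44  (via SW33)
SW1: 54  (via SW36)
Shortest route: SW34 → SW2 → SW9 → SW33 → SW36 → SW1 = 54.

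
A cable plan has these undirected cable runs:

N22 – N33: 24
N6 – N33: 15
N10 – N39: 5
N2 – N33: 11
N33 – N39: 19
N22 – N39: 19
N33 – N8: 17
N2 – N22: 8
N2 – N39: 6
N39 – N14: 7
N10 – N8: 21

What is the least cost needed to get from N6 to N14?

39

Candidate routes:
N6–N33–N2–N22–N39–N14: 15+11+8+19+7 = 60
N6–N33–N22–N2–N39–N14: 15+24+8+6+7 = 60
N6–N33–N2–N39–N14: 15+11+6+7 = 39
N6–N33–N39–N14: 15+19+7 = 41
The minimum is 39 via N6–N33–N2–N39–N14.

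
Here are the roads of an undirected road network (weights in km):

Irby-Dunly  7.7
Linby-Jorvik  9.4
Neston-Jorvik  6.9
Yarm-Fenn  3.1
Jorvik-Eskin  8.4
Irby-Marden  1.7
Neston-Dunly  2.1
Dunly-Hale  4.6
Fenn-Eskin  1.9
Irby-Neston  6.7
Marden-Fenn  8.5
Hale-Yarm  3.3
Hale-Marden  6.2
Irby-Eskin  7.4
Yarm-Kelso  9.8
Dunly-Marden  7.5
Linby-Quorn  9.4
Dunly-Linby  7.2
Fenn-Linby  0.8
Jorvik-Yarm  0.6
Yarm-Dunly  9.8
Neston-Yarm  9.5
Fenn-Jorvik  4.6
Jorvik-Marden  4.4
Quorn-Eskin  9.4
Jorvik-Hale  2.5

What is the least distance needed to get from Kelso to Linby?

13.7 km

Shortest distances from Kelso:
Kelso: 0
Yarm: 9.8  (via Kelso)
Jorvik: 10.4  (via Yarm)
Fenn: 12.9  (via Yarm)
Hale: 12.9  (via Jorvik)
Linby: 13.7  (via Fenn)
Shortest route: Kelso–Yarm–Fenn–Linby = 13.7 km.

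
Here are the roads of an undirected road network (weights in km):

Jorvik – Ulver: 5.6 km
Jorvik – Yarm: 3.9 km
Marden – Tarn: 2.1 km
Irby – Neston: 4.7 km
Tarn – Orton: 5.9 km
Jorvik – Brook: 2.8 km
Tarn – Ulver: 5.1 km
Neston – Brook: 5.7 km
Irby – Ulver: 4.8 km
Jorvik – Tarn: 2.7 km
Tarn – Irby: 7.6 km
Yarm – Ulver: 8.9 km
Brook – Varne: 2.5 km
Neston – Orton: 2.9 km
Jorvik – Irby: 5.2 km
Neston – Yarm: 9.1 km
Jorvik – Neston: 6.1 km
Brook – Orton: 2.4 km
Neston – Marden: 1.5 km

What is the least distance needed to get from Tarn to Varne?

Candidate routes:
Tarn → Jorvik → Brook → Varne: 2.7+2.8+2.5 = 8
Tarn → Marden → Neston → Brook → Varne: 2.1+1.5+5.7+2.5 = 11.8
Tarn → Marden → Neston → Orton → Brook → Varne: 2.1+1.5+2.9+2.4+2.5 = 11.4
Tarn → Orton → Brook → Varne: 5.9+2.4+2.5 = 10.8
Cheapest is Tarn → Jorvik → Brook → Varne at 8 km.

8 km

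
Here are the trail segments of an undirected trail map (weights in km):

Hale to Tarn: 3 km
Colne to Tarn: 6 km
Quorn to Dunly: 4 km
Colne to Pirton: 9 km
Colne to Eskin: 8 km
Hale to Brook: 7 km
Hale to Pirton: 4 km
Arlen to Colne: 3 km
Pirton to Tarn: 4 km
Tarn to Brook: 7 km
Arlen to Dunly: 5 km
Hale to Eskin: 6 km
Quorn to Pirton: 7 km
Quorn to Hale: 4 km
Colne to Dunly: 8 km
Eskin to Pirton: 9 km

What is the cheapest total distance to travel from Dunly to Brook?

Enumerating some paths:
Dunly → Quorn → Hale → Tarn → Brook: 4+4+3+7 = 18
Dunly → Quorn → Hale → Brook: 4+4+7 = 15
Dunly → Arlen → Colne → Tarn → Brook: 5+3+6+7 = 21
The minimum is 15 km via Dunly → Quorn → Hale → Brook.

15 km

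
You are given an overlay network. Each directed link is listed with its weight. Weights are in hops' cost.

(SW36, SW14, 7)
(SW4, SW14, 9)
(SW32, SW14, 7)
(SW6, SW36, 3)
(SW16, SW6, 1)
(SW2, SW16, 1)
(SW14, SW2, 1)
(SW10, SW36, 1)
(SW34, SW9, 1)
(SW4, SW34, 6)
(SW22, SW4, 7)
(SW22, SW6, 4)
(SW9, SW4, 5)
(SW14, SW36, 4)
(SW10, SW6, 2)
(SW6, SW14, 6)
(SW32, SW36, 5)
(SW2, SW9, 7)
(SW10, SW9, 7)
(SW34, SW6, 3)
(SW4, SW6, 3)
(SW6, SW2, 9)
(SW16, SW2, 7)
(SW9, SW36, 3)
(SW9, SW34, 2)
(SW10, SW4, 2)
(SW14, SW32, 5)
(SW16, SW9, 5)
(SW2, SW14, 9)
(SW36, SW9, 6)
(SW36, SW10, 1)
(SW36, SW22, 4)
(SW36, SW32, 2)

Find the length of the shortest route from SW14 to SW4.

7 hops' cost

Shortest distances from SW14:
SW14: 0
SW2: 1  (via SW14)
SW16: 2  (via SW2)
SW6: 3  (via SW16)
SW36: 4  (via SW14)
SW32: 5  (via SW14)
SW10: 5  (via SW36)
SW9: 7  (via SW16)
SW4: 7  (via SW10)
Shortest route: SW14 → SW36 → SW10 → SW4 = 7 hops' cost.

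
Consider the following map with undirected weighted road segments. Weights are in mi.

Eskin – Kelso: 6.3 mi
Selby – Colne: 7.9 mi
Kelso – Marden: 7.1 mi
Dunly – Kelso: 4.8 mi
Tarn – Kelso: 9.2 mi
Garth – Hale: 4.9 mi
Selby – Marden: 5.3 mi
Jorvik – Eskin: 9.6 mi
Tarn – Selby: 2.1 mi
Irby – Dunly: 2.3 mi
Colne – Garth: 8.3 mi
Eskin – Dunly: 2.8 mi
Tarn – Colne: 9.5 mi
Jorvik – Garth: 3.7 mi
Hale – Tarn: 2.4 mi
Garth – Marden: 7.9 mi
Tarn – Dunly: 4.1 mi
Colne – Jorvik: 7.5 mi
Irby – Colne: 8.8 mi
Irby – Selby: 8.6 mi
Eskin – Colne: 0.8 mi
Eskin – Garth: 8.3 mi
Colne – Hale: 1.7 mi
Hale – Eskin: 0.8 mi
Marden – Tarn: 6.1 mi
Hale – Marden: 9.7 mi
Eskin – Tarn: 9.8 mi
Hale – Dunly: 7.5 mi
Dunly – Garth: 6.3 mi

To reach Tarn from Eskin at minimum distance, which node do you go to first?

Hale

Compare a few routes:
Eskin–Hale–Tarn: 0.8+2.4 = 3.2
Eskin–Colne–Hale–Tarn: 0.8+1.7+2.4 = 4.9
The minimum is 3.2 mi via Eskin–Hale–Tarn.
So from Eskin the first move is to Hale.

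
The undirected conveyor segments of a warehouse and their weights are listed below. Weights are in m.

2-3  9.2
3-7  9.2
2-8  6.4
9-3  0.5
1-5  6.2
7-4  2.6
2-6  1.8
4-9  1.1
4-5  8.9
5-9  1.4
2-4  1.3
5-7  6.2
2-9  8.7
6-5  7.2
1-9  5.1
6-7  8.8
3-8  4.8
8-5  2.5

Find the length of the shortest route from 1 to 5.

6.2 m

Enumerating some paths:
1 → 5: 6.2 = 6.2
1 → 9 → 5: 5.1+1.4 = 6.5
Cheapest is 1 → 5 at 6.2 m.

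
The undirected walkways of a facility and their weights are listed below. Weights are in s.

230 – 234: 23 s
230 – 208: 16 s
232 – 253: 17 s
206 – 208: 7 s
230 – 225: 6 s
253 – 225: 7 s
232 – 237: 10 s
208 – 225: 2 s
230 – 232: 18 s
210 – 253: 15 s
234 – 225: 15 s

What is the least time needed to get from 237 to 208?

Compare a few routes:
237 - 232 - 253 - 225 - 208: 10+17+7+2 = 36
237 - 232 - 230 - 208: 10+18+16 = 44
Cheapest is 237 - 232 - 253 - 225 - 208 at 36 s.

36 s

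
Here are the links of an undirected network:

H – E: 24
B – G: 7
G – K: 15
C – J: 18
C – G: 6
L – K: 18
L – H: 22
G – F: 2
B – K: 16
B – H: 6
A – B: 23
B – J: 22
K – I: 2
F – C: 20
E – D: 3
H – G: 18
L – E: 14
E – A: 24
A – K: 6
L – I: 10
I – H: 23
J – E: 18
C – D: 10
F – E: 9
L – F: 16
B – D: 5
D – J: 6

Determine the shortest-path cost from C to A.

Settle nodes by increasing distance from C:
C: 0
G: 6  (via C)
F: 8  (via G)
D: 10  (via C)
B: 13  (via G)
E: 13  (via D)
J: 16  (via D)
H: 19  (via B)
K: 21  (via G)
I: 23  (via K)
L: 24  (via F)
A: 27  (via K)
Shortest route: C → G → K → A = 27.

27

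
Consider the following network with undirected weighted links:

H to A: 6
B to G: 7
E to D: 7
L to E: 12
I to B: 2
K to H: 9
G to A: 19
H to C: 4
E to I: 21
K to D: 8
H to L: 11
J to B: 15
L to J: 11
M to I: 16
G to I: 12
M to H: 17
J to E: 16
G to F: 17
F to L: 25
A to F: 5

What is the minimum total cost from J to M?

Running Dijkstra from J:
J: 0
L: 11  (via J)
B: 15  (via J)
E: 16  (via J)
I: 17  (via B)
G: 22  (via B)
H: 22  (via L)
D: 23  (via E)
C: 26  (via H)
A: 28  (via H)
K: 31  (via H)
F: 33  (via A)
M: 33  (via I)
Shortest route: J–B–I–M = 33.

33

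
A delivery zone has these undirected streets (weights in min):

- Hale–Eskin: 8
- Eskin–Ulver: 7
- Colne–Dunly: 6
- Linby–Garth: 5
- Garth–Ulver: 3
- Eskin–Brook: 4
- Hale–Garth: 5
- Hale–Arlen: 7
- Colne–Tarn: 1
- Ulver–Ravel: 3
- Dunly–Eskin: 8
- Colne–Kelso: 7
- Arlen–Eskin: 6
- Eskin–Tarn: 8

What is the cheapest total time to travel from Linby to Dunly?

23 min

Enumerating some paths:
Linby → Garth → Ulver → Eskin → Tarn → Colne → Dunly: 5+3+7+8+1+6 = 30
Linby → Garth → Hale → Eskin → Dunly: 5+5+8+8 = 26
Linby → Garth → Ulver → Eskin → Dunly: 5+3+7+8 = 23
Linby → Garth → Hale → Arlen → Eskin → Dunly: 5+5+7+6+8 = 31
The minimum is 23 min via Linby → Garth → Ulver → Eskin → Dunly.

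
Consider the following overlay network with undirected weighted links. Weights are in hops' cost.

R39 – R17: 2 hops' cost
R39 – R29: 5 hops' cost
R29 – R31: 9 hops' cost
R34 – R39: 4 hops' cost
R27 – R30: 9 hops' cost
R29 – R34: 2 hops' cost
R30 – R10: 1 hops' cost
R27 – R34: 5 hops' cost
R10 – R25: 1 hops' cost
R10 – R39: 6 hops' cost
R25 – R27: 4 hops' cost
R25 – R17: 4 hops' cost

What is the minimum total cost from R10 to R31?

Enumerating some paths:
R10 → R39 → R29 → R31: 6+5+9 = 20
R10 → R25 → R17 → R39 → R29 → R31: 1+4+2+5+9 = 21
R10 → R25 → R27 → R34 → R29 → R31: 1+4+5+2+9 = 21
R10 → R39 → R34 → R29 → R31: 6+4+2+9 = 21
The minimum is 20 hops' cost via R10 → R39 → R29 → R31.

20 hops' cost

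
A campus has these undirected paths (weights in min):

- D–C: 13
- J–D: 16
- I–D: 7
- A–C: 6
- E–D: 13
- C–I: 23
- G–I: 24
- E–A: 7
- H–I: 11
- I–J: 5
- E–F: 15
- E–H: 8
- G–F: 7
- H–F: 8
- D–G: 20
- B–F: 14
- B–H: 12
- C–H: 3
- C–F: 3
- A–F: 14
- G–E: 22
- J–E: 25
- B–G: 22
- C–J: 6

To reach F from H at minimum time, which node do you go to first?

C

Compare a few routes:
H–F: 8 = 8
H–C–F: 3+3 = 6
The minimum is 6 min via H–C–F.
So from H the first move is to C.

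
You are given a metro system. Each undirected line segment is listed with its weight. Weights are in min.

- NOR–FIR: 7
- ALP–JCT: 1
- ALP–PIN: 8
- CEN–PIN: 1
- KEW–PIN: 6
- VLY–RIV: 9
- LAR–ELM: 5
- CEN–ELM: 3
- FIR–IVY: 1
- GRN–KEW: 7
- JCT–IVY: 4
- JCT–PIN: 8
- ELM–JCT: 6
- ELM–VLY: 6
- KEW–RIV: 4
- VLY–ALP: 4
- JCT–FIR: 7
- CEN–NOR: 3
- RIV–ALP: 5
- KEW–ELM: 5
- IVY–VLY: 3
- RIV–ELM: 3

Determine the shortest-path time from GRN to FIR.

22 min

Enumerating some paths:
GRN–KEW–ELM–JCT–IVY–FIR: 7+5+6+4+1 = 23
GRN–KEW–RIV–ALP–JCT–IVY–FIR: 7+4+5+1+4+1 = 22
GRN–KEW–PIN–CEN–NOR–FIR: 7+6+1+3+7 = 24
The minimum is 22 min via GRN–KEW–RIV–ALP–JCT–IVY–FIR.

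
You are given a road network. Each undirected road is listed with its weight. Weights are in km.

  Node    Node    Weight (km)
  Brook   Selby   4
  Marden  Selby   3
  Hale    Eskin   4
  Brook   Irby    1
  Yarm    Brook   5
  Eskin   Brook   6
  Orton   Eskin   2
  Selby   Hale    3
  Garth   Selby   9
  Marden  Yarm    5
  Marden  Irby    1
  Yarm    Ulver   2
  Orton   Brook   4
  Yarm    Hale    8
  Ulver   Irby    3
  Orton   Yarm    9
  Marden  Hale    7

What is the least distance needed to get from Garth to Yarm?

Settle nodes by increasing distance from Garth:
Garth: 0
Selby: 9  (via Garth)
Marden: 12  (via Selby)
Hale: 12  (via Selby)
Brook: 13  (via Selby)
Irby: 13  (via Marden)
Ulver: 16  (via Irby)
Eskin: 16  (via Hale)
Orton: 17  (via Brook)
Yarm: 17  (via Marden)
Shortest route: Garth → Selby → Marden → Yarm = 17 km.

17 km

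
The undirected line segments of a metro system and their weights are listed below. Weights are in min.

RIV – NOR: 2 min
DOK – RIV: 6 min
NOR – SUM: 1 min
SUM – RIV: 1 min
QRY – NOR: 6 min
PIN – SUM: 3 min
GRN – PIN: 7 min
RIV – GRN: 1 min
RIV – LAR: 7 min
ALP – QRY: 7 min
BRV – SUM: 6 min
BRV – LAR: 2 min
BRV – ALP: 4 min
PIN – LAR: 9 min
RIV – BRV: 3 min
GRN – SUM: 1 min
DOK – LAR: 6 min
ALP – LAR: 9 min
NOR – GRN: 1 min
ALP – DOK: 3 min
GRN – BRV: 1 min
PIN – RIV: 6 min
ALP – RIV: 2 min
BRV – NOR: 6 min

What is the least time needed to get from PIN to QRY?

Shortest distances from PIN:
PIN: 0
SUM: 3  (via PIN)
GRN: 4  (via SUM)
RIV: 4  (via SUM)
NOR: 4  (via SUM)
BRV: 5  (via GRN)
ALP: 6  (via RIV)
LAR: 7  (via BRV)
DOK: 9  (via ALP)
QRY: 10  (via NOR)
Shortest route: PIN → SUM → NOR → QRY = 10 min.

10 min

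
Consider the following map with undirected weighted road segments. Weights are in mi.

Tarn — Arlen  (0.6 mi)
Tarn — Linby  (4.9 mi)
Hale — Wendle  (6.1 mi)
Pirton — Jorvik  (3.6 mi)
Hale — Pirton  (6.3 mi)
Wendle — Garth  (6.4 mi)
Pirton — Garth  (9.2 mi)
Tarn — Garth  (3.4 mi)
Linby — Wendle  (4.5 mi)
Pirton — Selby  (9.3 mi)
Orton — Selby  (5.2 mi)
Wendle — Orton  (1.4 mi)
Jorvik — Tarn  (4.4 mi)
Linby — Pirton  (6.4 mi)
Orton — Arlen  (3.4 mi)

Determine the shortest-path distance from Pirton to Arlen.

Shortest distances from Pirton:
Pirton: 0
Jorvik: 3.6  (via Pirton)
Hale: 6.3  (via Pirton)
Linby: 6.4  (via Pirton)
Tarn: 8  (via Jorvik)
Arlen: 8.6  (via Tarn)
Shortest route: Pirton → Jorvik → Tarn → Arlen = 8.6 mi.

8.6 mi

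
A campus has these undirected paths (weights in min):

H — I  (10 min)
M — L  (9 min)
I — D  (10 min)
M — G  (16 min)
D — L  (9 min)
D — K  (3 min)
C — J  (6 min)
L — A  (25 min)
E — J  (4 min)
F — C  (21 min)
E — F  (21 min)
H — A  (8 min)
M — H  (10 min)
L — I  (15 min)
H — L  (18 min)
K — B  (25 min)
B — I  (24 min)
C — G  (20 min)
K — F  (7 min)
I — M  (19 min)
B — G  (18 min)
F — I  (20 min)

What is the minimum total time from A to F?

Compare a few routes:
A - L - D - K - F: 25+9+3+7 = 44
A - H - I - F: 8+10+20 = 38
The minimum is 38 min via A - H - I - F.

38 min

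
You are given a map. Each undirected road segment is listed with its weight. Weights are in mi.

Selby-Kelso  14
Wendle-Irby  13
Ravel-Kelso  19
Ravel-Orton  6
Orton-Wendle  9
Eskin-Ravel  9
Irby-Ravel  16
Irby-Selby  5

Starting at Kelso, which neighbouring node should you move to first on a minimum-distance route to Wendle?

Selby

Candidate routes:
Kelso - Ravel - Orton - Wendle: 19+6+9 = 34
Kelso - Selby - Irby - Ravel - Orton - Wendle: 14+5+16+6+9 = 50
Kelso - Ravel - Irby - Wendle: 19+16+13 = 48
Kelso - Selby - Irby - Wendle: 14+5+13 = 32
Cheapest is Kelso - Selby - Irby - Wendle at 32 mi.
So from Kelso the first move is to Selby.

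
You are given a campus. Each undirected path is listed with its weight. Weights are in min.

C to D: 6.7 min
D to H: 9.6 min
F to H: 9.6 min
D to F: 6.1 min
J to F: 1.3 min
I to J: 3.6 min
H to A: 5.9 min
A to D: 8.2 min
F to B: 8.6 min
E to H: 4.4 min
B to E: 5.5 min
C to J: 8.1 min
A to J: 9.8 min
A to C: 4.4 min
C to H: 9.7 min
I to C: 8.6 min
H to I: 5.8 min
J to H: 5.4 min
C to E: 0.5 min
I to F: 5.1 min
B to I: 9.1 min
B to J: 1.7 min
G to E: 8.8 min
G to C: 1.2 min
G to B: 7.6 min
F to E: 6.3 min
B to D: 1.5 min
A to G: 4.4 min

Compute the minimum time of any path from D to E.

7 min

Shortest distances from D:
D: 0
B: 1.5  (via D)
J: 3.2  (via B)
F: 4.5  (via J)
C: 6.7  (via D)
I: 6.8  (via J)
E: 7  (via B)
Shortest route: D–B–E = 7 min.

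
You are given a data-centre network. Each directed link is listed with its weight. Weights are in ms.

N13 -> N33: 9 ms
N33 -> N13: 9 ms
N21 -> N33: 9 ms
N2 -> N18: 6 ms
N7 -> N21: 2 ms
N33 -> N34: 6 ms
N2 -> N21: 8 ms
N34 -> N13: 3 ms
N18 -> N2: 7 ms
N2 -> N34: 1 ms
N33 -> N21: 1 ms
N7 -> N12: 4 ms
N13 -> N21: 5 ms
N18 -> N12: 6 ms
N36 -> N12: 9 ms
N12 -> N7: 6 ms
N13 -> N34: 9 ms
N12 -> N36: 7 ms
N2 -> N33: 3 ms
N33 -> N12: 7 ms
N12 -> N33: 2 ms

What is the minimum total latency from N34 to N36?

26 ms

Settle nodes by increasing distance from N34:
N34: 0
N13: 3  (via N34)
N21: 8  (via N13)
N33: 12  (via N13)
N12: 19  (via N33)
N7: 25  (via N12)
N36: 26  (via N12)
Shortest route: N34–N13–N33–N12–N36 = 26 ms.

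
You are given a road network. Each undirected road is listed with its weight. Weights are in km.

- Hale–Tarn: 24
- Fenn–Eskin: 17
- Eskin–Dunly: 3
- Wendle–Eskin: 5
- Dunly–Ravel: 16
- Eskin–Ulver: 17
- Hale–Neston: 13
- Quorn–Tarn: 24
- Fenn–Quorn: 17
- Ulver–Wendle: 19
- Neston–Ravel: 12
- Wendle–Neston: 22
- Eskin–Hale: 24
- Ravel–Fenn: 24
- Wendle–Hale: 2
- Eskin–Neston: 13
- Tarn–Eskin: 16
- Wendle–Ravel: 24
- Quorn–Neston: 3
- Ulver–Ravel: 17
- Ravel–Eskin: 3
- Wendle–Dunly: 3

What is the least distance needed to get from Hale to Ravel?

Shortest distances from Hale:
Hale: 0
Wendle: 2  (via Hale)
Dunly: 5  (via Wendle)
Eskin: 7  (via Wendle)
Ravel: 10  (via Eskin)
Shortest route: Hale–Wendle–Eskin–Ravel = 10 km.

10 km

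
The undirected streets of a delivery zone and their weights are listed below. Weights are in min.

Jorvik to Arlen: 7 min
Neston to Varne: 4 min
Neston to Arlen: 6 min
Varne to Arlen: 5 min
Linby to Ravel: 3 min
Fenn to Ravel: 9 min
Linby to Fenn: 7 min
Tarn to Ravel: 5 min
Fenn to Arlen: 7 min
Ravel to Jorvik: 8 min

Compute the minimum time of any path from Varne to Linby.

19 min

Candidate routes:
Varne - Neston - Arlen - Fenn - Linby: 4+6+7+7 = 24
Varne - Arlen - Jorvik - Ravel - Linby: 5+7+8+3 = 23
Varne - Arlen - Fenn - Ravel - Linby: 5+7+9+3 = 24
Varne - Arlen - Fenn - Linby: 5+7+7 = 19
The minimum is 19 min via Varne - Arlen - Fenn - Linby.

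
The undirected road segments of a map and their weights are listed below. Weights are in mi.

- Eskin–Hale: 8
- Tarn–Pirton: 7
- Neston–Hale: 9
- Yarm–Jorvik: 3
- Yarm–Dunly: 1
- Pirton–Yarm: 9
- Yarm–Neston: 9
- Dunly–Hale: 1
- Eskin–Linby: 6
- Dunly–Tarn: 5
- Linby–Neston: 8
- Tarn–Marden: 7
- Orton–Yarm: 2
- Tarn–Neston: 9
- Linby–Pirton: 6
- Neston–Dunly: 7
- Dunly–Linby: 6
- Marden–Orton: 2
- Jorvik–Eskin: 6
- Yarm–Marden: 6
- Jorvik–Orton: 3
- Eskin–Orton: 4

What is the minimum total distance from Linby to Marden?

Compare a few routes:
Linby - Dunly - Yarm - Jorvik - Orton - Marden: 6+1+3+3+2 = 15
Linby - Dunly - Yarm - Marden: 6+1+6 = 13
Linby - Eskin - Orton - Marden: 6+4+2 = 12
Linby - Dunly - Yarm - Orton - Marden: 6+1+2+2 = 11
The minimum is 11 mi via Linby - Dunly - Yarm - Orton - Marden.

11 mi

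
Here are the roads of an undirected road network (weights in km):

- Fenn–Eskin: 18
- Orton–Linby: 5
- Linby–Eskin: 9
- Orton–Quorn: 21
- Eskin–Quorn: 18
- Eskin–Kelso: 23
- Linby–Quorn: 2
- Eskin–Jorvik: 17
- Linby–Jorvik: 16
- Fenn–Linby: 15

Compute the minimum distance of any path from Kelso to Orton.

37 km

Compare a few routes:
Kelso–Eskin–Linby–Orton: 23+9+5 = 37
Kelso–Eskin–Quorn–Linby–Orton: 23+18+2+5 = 48
Kelso–Eskin–Linby–Quorn–Orton: 23+9+2+21 = 55
The minimum is 37 km via Kelso–Eskin–Linby–Orton.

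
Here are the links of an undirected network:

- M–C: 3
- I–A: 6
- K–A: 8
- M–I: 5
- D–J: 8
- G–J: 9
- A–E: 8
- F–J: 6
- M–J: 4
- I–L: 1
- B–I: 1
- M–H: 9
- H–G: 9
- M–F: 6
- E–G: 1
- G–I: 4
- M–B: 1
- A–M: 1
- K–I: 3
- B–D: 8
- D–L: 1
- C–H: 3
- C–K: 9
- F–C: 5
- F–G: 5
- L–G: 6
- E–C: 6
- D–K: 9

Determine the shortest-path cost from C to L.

Shortest distances from C:
C: 0
H: 3  (via C)
M: 3  (via C)
A: 4  (via M)
B: 4  (via M)
F: 5  (via C)
I: 5  (via B)
E: 6  (via C)
L: 6  (via I)
Shortest route: C–M–B–I–L = 6.

6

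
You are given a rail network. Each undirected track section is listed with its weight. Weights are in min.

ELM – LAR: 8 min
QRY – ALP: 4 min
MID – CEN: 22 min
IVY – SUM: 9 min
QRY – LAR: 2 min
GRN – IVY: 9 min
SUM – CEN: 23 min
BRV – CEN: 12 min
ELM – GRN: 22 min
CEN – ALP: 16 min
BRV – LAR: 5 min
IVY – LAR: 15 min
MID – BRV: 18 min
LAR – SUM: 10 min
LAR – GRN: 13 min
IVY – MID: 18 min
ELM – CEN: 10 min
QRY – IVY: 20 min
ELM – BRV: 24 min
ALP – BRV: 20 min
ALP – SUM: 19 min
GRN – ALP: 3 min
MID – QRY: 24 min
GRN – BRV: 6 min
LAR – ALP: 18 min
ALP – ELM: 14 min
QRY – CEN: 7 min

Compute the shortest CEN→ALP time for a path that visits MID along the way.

49 min

Shortest CEN→MID: CEN → MID = 22
Best MID to ALP: MID → BRV → GRN → ALP costing 27
Total via MID: 22 + 27 = 49 min.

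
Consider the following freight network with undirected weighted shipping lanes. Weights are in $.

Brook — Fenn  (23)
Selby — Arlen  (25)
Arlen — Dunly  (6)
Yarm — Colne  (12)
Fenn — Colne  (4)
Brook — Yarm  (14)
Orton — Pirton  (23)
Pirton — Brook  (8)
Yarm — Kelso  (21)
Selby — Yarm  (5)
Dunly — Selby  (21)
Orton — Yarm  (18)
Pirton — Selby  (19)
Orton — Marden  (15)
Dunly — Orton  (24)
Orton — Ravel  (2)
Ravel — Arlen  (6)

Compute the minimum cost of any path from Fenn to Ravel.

$36

Shortest distances from Fenn:
Fenn: 0
Colne: 4  (via Fenn)
Yarm: 16  (via Colne)
Selby: 21  (via Yarm)
Brook: 23  (via Fenn)
Pirton: 31  (via Brook)
Orton: 34  (via Yarm)
Ravel: 36  (via Orton)
Shortest route: Fenn–Colne–Yarm–Orton–Ravel = $36.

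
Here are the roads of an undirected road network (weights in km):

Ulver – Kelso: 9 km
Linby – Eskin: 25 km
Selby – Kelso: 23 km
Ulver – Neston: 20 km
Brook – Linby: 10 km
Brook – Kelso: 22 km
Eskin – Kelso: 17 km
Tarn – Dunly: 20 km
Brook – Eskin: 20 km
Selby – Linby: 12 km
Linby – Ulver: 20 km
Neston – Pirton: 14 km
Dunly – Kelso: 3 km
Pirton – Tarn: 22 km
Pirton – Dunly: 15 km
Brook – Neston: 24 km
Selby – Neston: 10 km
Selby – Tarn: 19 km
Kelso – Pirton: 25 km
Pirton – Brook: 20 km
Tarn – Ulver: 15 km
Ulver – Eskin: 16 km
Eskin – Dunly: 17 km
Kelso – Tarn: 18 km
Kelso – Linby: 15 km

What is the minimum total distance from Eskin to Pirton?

Shortest distances from Eskin:
Eskin: 0
Ulver: 16  (via Eskin)
Kelso: 17  (via Eskin)
Dunly: 17  (via Eskin)
Brook: 20  (via Eskin)
Linby: 25  (via Eskin)
Tarn: 31  (via Ulver)
Pirton: 32  (via Dunly)
Shortest route: Eskin–Dunly–Pirton = 32 km.

32 km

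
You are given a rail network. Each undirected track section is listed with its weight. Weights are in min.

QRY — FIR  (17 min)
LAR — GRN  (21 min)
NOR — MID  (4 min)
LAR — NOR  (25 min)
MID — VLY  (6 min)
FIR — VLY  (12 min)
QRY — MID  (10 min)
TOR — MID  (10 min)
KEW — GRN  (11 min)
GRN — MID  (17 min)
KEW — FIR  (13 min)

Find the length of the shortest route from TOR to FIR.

28 min

Candidate routes:
TOR - MID - VLY - FIR: 10+6+12 = 28
TOR - MID - GRN - KEW - FIR: 10+17+11+13 = 51
TOR - MID - QRY - FIR: 10+10+17 = 37
The minimum is 28 min via TOR - MID - VLY - FIR.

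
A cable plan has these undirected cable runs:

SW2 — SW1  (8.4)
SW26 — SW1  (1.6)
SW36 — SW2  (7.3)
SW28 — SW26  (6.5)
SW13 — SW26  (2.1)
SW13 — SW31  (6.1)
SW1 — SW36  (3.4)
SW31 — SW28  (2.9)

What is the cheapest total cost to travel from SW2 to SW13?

12.1

Enumerating some paths:
SW2 - SW36 - SW1 - SW26 - SW13: 7.3+3.4+1.6+2.1 = 14.4
SW2 - SW1 - SW26 - SW13: 8.4+1.6+2.1 = 12.1
Cheapest is SW2 - SW1 - SW26 - SW13 at 12.1.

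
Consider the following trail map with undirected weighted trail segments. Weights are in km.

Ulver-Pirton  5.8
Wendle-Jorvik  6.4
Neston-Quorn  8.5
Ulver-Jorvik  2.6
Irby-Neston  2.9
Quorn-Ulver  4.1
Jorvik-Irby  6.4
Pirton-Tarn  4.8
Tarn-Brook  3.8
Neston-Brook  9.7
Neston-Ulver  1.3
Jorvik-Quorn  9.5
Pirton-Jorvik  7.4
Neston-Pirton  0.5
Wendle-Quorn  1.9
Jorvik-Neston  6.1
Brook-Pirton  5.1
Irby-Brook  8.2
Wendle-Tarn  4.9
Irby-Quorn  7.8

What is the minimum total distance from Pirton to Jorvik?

Candidate routes:
Pirton–Neston–Ulver–Jorvik: 0.5+1.3+2.6 = 4.4
Pirton–Neston–Jorvik: 0.5+6.1 = 6.6
Pirton–Jorvik: 7.4 = 7.4
The minimum is 4.4 km via Pirton–Neston–Ulver–Jorvik.

4.4 km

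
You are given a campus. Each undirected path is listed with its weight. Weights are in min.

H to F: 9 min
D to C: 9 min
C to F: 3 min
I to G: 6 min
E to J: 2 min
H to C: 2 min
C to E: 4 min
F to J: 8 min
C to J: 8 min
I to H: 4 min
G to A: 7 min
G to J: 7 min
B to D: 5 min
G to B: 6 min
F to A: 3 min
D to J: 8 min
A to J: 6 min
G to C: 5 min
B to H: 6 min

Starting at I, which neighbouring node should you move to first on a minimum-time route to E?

H

Compare a few routes:
I–G–J–E: 6+7+2 = 15
I–G–C–E: 6+5+4 = 15
I–H–C–E: 4+2+4 = 10
The minimum is 10 min via I–H–C–E.
So from I the first move is to H.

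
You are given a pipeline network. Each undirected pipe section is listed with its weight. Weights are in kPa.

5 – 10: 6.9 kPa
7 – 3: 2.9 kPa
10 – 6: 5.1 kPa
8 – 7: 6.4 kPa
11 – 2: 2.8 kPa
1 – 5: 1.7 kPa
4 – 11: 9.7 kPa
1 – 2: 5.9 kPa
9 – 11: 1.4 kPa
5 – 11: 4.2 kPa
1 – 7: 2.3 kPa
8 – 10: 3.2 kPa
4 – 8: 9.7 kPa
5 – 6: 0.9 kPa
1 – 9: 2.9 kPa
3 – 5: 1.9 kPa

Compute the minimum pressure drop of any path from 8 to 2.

14.6 kPa

Running Dijkstra from 8:
8: 0
10: 3.2  (via 8)
7: 6.4  (via 8)
6: 8.3  (via 10)
1: 8.7  (via 7)
5: 9.2  (via 6)
3: 9.3  (via 7)
4: 9.7  (via 8)
9: 11.6  (via 1)
11: 13  (via 9)
2: 14.6  (via 1)
Shortest route: 8 → 7 → 1 → 2 = 14.6 kPa.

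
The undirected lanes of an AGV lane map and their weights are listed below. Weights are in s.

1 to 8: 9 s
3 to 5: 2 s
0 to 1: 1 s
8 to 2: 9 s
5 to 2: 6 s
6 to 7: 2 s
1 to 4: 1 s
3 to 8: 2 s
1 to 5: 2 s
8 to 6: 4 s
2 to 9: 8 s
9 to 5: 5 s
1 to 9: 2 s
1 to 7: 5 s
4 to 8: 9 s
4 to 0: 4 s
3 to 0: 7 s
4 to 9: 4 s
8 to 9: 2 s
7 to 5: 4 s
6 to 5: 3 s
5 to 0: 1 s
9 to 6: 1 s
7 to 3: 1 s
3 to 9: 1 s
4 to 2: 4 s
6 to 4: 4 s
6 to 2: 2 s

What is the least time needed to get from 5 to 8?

Enumerating some paths:
5 - 0 - 1 - 9 - 8: 1+1+2+2 = 6
5 - 3 - 9 - 8: 2+1+2 = 5
5 - 3 - 8: 2+2 = 4
Cheapest is 5 - 3 - 8 at 4 s.

4 s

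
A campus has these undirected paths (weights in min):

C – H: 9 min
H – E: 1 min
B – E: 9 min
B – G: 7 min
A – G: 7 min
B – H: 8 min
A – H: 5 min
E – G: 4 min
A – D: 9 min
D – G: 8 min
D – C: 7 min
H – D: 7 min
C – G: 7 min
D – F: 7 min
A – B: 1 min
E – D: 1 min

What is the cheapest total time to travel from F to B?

Compare a few routes:
F → D → E → H → A → B: 7+1+1+5+1 = 15
F → D → A → B: 7+9+1 = 17
The minimum is 15 min via F → D → E → H → A → B.

15 min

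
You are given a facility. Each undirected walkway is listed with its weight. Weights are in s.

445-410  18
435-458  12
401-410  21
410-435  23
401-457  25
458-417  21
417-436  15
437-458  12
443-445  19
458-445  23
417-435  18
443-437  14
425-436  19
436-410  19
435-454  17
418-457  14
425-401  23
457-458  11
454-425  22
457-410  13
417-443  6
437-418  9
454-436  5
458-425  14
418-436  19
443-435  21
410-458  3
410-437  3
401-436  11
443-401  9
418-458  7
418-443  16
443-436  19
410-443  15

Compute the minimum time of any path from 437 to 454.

Settle nodes by increasing distance from 437:
437: 0
410: 3  (via 437)
458: 6  (via 410)
418: 9  (via 437)
443: 14  (via 437)
457: 16  (via 410)
435: 18  (via 458)
417: 20  (via 443)
425: 20  (via 458)
445: 21  (via 410)
436: 22  (via 410)
401: 23  (via 443)
454: 27  (via 436)
Shortest route: 437–410–436–454 = 27 s.

27 s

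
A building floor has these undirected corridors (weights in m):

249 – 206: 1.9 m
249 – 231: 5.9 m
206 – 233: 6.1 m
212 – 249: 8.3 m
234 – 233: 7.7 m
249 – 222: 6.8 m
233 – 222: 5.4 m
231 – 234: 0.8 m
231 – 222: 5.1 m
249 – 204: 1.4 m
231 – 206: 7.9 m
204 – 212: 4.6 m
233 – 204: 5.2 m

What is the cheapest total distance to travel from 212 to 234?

Shortest distances from 212:
212: 0
204: 4.6  (via 212)
249: 6  (via 204)
206: 7.9  (via 249)
233: 9.8  (via 204)
231: 11.9  (via 249)
234: 12.7  (via 231)
Shortest route: 212–204–249–231–234 = 12.7 m.

12.7 m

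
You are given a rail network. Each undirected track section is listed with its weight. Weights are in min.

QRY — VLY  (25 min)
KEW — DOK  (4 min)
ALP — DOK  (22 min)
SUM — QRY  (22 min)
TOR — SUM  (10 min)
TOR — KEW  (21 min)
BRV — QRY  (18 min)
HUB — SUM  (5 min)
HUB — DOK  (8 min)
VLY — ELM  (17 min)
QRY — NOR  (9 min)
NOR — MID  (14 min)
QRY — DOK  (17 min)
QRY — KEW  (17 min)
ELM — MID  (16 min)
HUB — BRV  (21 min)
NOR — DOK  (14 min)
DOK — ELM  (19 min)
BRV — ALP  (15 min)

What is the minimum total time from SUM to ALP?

35 min

Compare a few routes:
SUM–HUB–BRV–ALP: 5+21+15 = 41
SUM–HUB–DOK–ALP: 5+8+22 = 35
The minimum is 35 min via SUM–HUB–DOK–ALP.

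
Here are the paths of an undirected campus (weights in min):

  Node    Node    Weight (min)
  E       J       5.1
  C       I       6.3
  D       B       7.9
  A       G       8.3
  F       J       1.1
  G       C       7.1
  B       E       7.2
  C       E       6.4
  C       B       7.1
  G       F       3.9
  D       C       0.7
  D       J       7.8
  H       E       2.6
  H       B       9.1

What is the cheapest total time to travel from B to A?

Running Dijkstra from B:
B: 0
C: 7.1  (via B)
E: 7.2  (via B)
D: 7.8  (via C)
H: 9.1  (via B)
J: 12.3  (via E)
F: 13.4  (via J)
I: 13.4  (via C)
G: 14.2  (via C)
A: 22.5  (via G)
Shortest route: B → C → G → A = 22.5 min.

22.5 min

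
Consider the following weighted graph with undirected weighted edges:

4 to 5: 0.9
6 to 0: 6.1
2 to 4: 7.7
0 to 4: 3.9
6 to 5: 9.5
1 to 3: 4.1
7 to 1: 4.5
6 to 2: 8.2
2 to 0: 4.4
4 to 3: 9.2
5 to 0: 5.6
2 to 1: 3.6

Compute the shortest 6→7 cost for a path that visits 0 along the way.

18.6

Shortest 6→0: 6 → 0 = 6.1
Shortest 0→7: 0 → 2 → 1 → 7 = 12.5
Total via 0: 6.1 + 12.5 = 18.6.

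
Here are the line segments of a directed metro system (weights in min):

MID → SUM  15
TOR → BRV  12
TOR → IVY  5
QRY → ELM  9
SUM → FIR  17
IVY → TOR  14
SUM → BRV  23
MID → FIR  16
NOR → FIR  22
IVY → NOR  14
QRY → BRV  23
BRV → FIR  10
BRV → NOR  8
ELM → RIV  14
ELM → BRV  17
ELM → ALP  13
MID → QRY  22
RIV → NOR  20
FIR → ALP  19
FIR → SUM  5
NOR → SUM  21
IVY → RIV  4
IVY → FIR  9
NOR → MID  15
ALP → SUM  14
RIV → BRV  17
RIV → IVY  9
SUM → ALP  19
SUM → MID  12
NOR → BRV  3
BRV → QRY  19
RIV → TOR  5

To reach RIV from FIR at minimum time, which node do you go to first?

Compare a few routes:
FIR–SUM–MID–QRY–ELM–RIV: 5+12+22+9+14 = 62
FIR–SUM–BRV–NOR–MID–QRY–ELM–RIV: 5+23+8+15+22+9+14 = 96
FIR–ALP–SUM–MID–QRY–ELM–RIV: 19+14+12+22+9+14 = 90
FIR–SUM–BRV–QRY–ELM–RIV: 5+23+19+9+14 = 70
Cheapest is FIR–SUM–MID–QRY–ELM–RIV at 62 min.
So from FIR the first move is to SUM.

SUM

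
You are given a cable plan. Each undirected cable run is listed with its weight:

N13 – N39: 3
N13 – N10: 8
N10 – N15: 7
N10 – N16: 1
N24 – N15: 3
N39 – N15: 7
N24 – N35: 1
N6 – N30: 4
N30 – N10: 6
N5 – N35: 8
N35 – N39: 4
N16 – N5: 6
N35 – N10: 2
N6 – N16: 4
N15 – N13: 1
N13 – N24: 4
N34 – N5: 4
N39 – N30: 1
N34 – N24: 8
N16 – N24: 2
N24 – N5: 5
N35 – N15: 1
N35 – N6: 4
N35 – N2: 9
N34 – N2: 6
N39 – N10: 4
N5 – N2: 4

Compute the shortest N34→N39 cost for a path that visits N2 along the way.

19

Best N34 to N2: N34–N2 costing 6
Best N2 to N39: N2–N35–N39 costing 13
Total via N2: 6 + 13 = 19.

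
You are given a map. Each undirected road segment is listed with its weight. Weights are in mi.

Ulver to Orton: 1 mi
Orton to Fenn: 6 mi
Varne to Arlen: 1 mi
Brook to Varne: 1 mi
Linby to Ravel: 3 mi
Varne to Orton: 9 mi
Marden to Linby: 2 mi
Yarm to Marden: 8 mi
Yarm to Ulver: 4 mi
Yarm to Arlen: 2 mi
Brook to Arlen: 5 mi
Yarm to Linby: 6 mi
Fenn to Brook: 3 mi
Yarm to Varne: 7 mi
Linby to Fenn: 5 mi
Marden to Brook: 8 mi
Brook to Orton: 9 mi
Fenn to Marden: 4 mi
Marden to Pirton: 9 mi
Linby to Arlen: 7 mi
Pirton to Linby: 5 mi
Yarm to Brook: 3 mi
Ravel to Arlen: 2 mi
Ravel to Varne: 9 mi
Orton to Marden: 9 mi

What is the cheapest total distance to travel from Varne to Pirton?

11 mi

Candidate routes:
Varne - Arlen - Yarm - Linby - Pirton: 1+2+6+5 = 14
Varne - Arlen - Ravel - Linby - Pirton: 1+2+3+5 = 11
Varne - Arlen - Linby - Pirton: 1+7+5 = 13
The minimum is 11 mi via Varne - Arlen - Ravel - Linby - Pirton.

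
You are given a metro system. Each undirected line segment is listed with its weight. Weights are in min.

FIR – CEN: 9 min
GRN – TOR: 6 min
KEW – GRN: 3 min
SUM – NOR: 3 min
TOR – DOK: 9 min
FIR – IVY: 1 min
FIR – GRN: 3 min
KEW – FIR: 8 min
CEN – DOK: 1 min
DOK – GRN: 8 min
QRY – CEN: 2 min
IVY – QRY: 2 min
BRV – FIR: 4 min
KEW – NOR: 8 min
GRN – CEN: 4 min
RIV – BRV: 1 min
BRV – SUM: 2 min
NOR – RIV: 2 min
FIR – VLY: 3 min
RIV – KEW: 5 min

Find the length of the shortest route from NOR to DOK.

Compare a few routes:
NOR - RIV - BRV - FIR - IVY - QRY - CEN - DOK: 2+1+4+1+2+2+1 = 13
NOR - SUM - BRV - FIR - IVY - QRY - CEN - DOK: 3+2+4+1+2+2+1 = 15
NOR - RIV - BRV - FIR - GRN - CEN - DOK: 2+1+4+3+4+1 = 15
NOR - RIV - KEW - GRN - CEN - DOK: 2+5+3+4+1 = 15
Cheapest is NOR - RIV - BRV - FIR - IVY - QRY - CEN - DOK at 13 min.

13 min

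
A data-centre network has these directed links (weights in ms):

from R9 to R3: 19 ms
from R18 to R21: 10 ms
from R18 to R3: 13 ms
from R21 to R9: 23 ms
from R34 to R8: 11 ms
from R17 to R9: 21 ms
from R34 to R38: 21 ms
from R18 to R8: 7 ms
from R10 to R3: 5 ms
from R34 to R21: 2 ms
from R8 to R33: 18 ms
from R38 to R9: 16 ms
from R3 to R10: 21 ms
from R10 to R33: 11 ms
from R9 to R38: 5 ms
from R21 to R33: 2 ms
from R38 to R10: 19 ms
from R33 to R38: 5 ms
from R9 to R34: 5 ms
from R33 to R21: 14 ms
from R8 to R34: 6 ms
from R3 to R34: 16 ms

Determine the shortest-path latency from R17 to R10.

Running Dijkstra from R17:
R17: 0
R9: 21  (via R17)
R38: 26  (via R9)
R34: 26  (via R9)
R21: 28  (via R34)
R33: 30  (via R21)
R8: 37  (via R34)
R3: 40  (via R9)
R10: 45  (via R38)
Shortest route: R17 → R9 → R38 → R10 = 45 ms.

45 ms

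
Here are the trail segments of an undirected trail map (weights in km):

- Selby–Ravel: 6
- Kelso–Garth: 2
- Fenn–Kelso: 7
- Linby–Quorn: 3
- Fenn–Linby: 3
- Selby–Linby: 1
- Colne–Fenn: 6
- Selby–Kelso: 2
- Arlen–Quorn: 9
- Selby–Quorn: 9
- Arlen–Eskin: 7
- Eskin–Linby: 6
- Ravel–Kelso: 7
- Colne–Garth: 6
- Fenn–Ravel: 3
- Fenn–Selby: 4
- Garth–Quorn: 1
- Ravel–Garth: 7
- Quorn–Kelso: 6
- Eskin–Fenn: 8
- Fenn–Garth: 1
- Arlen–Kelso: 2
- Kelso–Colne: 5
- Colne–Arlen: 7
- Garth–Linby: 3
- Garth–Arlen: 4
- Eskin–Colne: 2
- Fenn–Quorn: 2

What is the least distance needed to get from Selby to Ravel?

Running Dijkstra from Selby:
Selby: 0
Linby: 1  (via Selby)
Kelso: 2  (via Selby)
Garth: 4  (via Linby)
Quorn: 4  (via Linby)
Fenn: 4  (via Selby)
Arlen: 4  (via Kelso)
Ravel: 6  (via Selby)
Shortest route: Selby–Ravel = 6 km.

6 km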